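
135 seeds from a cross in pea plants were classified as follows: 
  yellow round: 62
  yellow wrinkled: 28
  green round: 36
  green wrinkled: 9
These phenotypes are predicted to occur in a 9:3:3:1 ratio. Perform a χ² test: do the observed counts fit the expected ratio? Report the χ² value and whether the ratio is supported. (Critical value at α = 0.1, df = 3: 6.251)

7.393; not consistent

Total ratio parts = 16. Expected numbers out of 135:
  yellow round: 135 × 9/16 = 75.9375
  yellow wrinkled: 135 × 3/16 = 25.3125
  green round: 135 × 3/16 = 25.3125
  green wrinkled: 135 × 1/16 = 8.4375
χ² = Σ (O − E)² / E
  yellow round: (62 − 75.9375)² / 75.9375 = 2.5581
  yellow wrinkled: (28 − 25.3125)² / 25.3125 = 0.2853
  green round: (36 − 25.3125)² / 25.3125 = 4.5125
  green wrinkled: (9 − 8.4375)² / 8.4375 = 0.0375
χ² = 2.5581 + 0.2853 + 4.5125 + 0.0375 = 7.3934 ≈ 7.393
Degrees of freedom = 4 − 1 = 3; critical value at α = 0.1 is 6.251.
Since 7.393 > 6.251, we reject the null hypothesis — the data do not fit the 9:3:3:1 ratio.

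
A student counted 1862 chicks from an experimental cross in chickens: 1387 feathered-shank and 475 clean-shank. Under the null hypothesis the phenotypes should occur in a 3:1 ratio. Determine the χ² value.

Under the 3:1 hypothesis (Σ ratio = 4, N = 1862):
  feathered-shank: 1862 × 3/4 = 1396.5
  clean-shank: 1862 × 1/4 = 465.5
χ² = Σ (O − E)² / E
  feathered-shank: (1387 − 1396.5)² / 1396.5 = 0.0646
  clean-shank: (475 − 465.5)² / 465.5 = 0.1939
χ² = 0.0646 + 0.1939 = 0.2585 ≈ 0.259

0.259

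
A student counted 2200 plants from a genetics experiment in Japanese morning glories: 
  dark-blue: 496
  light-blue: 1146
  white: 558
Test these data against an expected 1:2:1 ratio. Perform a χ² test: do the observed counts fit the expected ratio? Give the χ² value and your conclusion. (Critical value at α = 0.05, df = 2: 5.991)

The 1:2:1 ratio has 4 parts, so with N = 2200 the expected counts are:
  dark-blue: 2200 × 1/4 = 550
  light-blue: 2200 × 2/4 = 1100
  white: 2200 × 1/4 = 550
χ² = Σ (O − E)² / E
  dark-blue: (496 − 550)² / 550 = 5.3018
  light-blue: (1146 − 1100)² / 1100 = 1.9236
  white: (558 − 550)² / 550 = 0.1164
χ² = 5.3018 + 1.9236 + 0.1164 = 7.3418 ≈ 7.342
Degrees of freedom = 3 − 1 = 2; critical value at α = 0.05 is 5.991.
Since 7.342 > 5.991, we reject the null hypothesis — the data do not fit the 1:2:1 ratio.

7.342; not consistent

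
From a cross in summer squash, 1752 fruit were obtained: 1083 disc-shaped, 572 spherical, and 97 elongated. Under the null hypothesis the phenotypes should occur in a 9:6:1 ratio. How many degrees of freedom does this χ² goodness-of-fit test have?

2

A goodness-of-fit test with 3 phenotype classes has df = 3 − 1 = 2.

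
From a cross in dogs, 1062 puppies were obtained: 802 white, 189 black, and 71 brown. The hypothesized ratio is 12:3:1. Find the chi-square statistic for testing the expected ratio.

Total ratio parts = 16. Expected numbers out of 1062:
  white: 1062 × 12/16 = 796.5
  black: 1062 × 3/16 = 199.125
  brown: 1062 × 1/16 = 66.375
χ² = Σ (O − E)² / E
  white: (802 − 796.5)² / 796.5 = 0.0380
  black: (189 − 199.125)² / 199.125 = 0.5148
  brown: (71 − 66.375)² / 66.375 = 0.3223
χ² = 0.0380 + 0.5148 + 0.3223 = 0.8751 ≈ 0.875

0.875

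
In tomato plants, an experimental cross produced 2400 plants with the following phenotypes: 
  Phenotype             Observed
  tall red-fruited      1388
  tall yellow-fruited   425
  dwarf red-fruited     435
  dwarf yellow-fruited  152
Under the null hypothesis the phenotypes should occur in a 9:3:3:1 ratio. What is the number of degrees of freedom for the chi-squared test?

3

A goodness-of-fit test with 4 phenotype classes has df = 4 − 1 = 3.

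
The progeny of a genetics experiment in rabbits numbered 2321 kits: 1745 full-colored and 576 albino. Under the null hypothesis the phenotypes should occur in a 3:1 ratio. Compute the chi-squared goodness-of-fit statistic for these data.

The 3:1 ratio has 4 parts, so with N = 2321 the expected counts are:
  full-colored: 2321 × 3/4 = 1740.75
  albino: 2321 × 1/4 = 580.25
χ² = Σ (O − E)² / E
  full-colored: (1745 − 1740.75)² / 1740.75 = 0.0104
  albino: (576 − 580.25)² / 580.25 = 0.0311
χ² = 0.0104 + 0.0311 = 0.0415 ≈ 0.042

0.042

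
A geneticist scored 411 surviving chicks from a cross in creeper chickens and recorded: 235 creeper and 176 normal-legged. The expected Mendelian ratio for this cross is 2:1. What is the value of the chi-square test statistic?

16.653

Under the 2:1 hypothesis (Σ ratio = 3, N = 411):
  creeper: 411 × 2/3 = 274
  normal-legged: 411 × 1/3 = 137
χ² = Σ (O − E)² / E
  creeper: (235 − 274)² / 274 = 5.5511
  normal-legged: (176 − 137)² / 137 = 11.1022
χ² = 5.5511 + 11.1022 = 16.6533 ≈ 16.653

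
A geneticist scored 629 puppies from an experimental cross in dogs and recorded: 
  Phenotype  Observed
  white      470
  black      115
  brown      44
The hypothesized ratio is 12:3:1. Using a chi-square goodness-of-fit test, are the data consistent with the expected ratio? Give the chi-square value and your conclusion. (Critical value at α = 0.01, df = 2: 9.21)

0.639; consistent

Total ratio parts = 16. Expected numbers out of 629:
  white: 629 × 12/16 = 471.75
  black: 629 × 3/16 = 117.9375
  brown: 629 × 1/16 = 39.3125
χ² = Σ (O − E)² / E
  white: (470 − 471.75)² / 471.75 = 0.0065
  black: (115 − 117.9375)² / 117.9375 = 0.0732
  brown: (44 − 39.3125)² / 39.3125 = 0.5589
χ² = 0.0065 + 0.0732 + 0.5589 = 0.6386 ≈ 0.639
Degrees of freedom = 3 − 1 = 2; critical value at α = 0.01 is 9.21.
Since 0.639 < 9.21, we fail to reject the null hypothesis — the data are consistent with the 12:3:1 ratio.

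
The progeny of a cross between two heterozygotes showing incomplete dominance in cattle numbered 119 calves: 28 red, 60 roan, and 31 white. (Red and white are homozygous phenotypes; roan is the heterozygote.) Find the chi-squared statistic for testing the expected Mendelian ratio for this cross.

0.160

With incomplete dominance, a heterozygote × heterozygote cross gives a 1:2:1 phenotypic ratio.
Under the 1:2:1 hypothesis (Σ ratio = 4, N = 119):
  red: 119 × 1/4 = 29.75
  roan: 119 × 2/4 = 59.5
  white: 119 × 1/4 = 29.75
χ² = Σ (O − E)² / E
  red: (28 − 29.75)² / 29.75 = 0.1029
  roan: (60 − 59.5)² / 59.5 = 0.0042
  white: (31 − 29.75)² / 29.75 = 0.0525
χ² = 0.1029 + 0.0042 + 0.0525 = 0.1596 ≈ 0.160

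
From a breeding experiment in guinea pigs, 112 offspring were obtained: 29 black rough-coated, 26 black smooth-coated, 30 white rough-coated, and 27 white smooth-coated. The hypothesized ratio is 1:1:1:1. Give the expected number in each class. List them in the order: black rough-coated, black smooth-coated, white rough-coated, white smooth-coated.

Expected counts for N = 112 under a 1:1:1:1 ratio (total parts = 4):
  black rough-coated: 112 × 1/4 = 28
  black smooth-coated: 112 × 1/4 = 28
  white rough-coated: 112 × 1/4 = 28
  white smooth-coated: 112 × 1/4 = 28

28, 28, 28, 28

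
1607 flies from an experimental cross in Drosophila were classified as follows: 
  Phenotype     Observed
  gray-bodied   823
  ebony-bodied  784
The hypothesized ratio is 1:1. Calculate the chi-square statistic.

Total ratio parts = 2. Expected numbers out of 1607:
  gray-bodied: 1607 × 1/2 = 803.5
  ebony-bodied: 1607 × 1/2 = 803.5
χ² = Σ (O − E)² / E
  gray-bodied: (823 − 803.5)² / 803.5 = 0.4732
  ebony-bodied: (784 − 803.5)² / 803.5 = 0.4732
χ² = 0.4732 + 0.4732 = 0.9464 ≈ 0.946

0.946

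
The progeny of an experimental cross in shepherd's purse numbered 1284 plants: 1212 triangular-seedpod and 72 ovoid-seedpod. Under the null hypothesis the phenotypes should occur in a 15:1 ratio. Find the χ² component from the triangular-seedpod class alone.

0.057

Total ratio parts = 16. Expected numbers out of 1284:
  triangular-seedpod: 1284 × 15/16 = 1203.75
  ovoid-seedpod: 1284 × 1/16 = 80.25
Contribution of triangular-seedpod: (1212 − 1203.75)² / 1203.75 = 0.0565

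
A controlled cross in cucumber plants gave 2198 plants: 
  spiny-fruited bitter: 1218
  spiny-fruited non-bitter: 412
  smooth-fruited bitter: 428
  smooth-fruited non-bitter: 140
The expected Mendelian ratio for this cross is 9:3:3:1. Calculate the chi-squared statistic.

0.935

Under the 9:3:3:1 hypothesis (Σ ratio = 16, N = 2198):
  spiny-fruited bitter: 2198 × 9/16 = 1236.375
  spiny-fruited non-bitter: 2198 × 3/16 = 412.125
  smooth-fruited bitter: 2198 × 3/16 = 412.125
  smooth-fruited non-bitter: 2198 × 1/16 = 137.375
χ² = Σ (O − E)² / E
  spiny-fruited bitter: (1218 − 1236.375)² / 1236.375 = 0.2731
  spiny-fruited non-bitter: (412 − 412.125)² / 412.125 = 0.0000
  smooth-fruited bitter: (428 − 412.125)² / 412.125 = 0.6115
  smooth-fruited non-bitter: (140 − 137.375)² / 137.375 = 0.0502
χ² = 0.2731 + 0.0000 + 0.6115 + 0.0502 = 0.9348 ≈ 0.935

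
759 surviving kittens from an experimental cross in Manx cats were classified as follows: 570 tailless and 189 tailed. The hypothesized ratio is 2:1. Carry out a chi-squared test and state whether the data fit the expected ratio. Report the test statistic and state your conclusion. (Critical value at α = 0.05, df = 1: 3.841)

24.285; not consistent

Under the 2:1 hypothesis (Σ ratio = 3, N = 759):
  tailless: 759 × 2/3 = 506
  tailed: 759 × 1/3 = 253
χ² = Σ (O − E)² / E
  tailless: (570 − 506)² / 506 = 8.0949
  tailed: (189 − 253)² / 253 = 16.1897
χ² = 8.0949 + 16.1897 = 24.2846 ≈ 24.285
Degrees of freedom = 2 − 1 = 1; critical value at α = 0.05 is 3.841.
Since 24.285 > 3.841, we reject the null hypothesis — the data do not fit the 2:1 ratio.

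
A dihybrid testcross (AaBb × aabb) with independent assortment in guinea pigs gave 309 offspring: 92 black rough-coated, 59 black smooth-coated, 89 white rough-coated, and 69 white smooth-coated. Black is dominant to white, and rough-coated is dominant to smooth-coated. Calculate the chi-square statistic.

A dihybrid testcross with independent assortment gives a 1:1:1:1 ratio.
Total ratio parts = 4. Expected numbers out of 309:
  black rough-coated: 309 × 1/4 = 77.25
  black smooth-coated: 309 × 1/4 = 77.25
  white rough-coated: 309 × 1/4 = 77.25
  white smooth-coated: 309 × 1/4 = 77.25
χ² = Σ (O − E)² / E
  black rough-coated: (92 − 77.25)² / 77.25 = 2.8163
  black smooth-coated: (59 − 77.25)² / 77.25 = 4.3115
  white rough-coated: (89 − 77.25)² / 77.25 = 1.7872
  white smooth-coated: (69 − 77.25)² / 77.25 = 0.8811
χ² = 2.8163 + 4.3115 + 1.7872 + 0.8811 = 9.7961 ≈ 9.796

9.796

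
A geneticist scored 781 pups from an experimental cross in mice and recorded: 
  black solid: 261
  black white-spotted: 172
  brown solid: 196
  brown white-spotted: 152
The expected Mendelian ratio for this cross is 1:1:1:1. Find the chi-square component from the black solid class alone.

Expected counts for N = 781 under a 1:1:1:1 ratio (total parts = 4):
  black solid: 781 × 1/4 = 195.25
  black white-spotted: 781 × 1/4 = 195.25
  brown solid: 781 × 1/4 = 195.25
  brown white-spotted: 781 × 1/4 = 195.25
Contribution of black solid: (261 − 195.25)² / 195.25 = 22.1412

22.141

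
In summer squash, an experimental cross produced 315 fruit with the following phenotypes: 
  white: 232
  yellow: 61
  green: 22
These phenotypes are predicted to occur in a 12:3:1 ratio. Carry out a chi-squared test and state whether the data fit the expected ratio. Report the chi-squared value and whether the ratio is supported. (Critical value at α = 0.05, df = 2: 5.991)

0.412; consistent

Total ratio parts = 16. Expected numbers out of 315:
  white: 315 × 12/16 = 236.25
  yellow: 315 × 3/16 = 59.0625
  green: 315 × 1/16 = 19.6875
χ² = Σ (O − E)² / E
  white: (232 − 236.25)² / 236.25 = 0.0765
  yellow: (61 − 59.0625)² / 59.0625 = 0.0636
  green: (22 − 19.6875)² / 19.6875 = 0.2716
χ² = 0.0765 + 0.0636 + 0.2716 = 0.4117 ≈ 0.412
Degrees of freedom = 3 − 1 = 2; critical value at α = 0.05 is 5.991.
Since 0.412 < 5.991, we fail to reject the null hypothesis — the data are consistent with the 12:3:1 ratio.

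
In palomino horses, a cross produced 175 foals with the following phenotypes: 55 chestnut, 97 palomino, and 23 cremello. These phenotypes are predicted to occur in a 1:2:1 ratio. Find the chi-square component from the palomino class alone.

1.031

Total ratio parts = 4. Expected numbers out of 175:
  chestnut: 175 × 1/4 = 43.75
  palomino: 175 × 2/4 = 87.5
  cremello: 175 × 1/4 = 43.75
Contribution of palomino: (97 − 87.5)² / 87.5 = 1.0314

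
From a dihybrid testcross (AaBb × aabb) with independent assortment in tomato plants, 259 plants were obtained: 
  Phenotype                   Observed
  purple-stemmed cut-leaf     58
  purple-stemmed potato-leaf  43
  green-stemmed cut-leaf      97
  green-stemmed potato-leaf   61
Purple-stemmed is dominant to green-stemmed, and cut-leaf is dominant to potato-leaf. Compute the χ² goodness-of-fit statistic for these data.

A dihybrid testcross with independent assortment gives a 1:1:1:1 ratio.
Total ratio parts = 4. Expected numbers out of 259:
  purple-stemmed cut-leaf: 259 × 1/4 = 64.75
  purple-stemmed potato-leaf: 259 × 1/4 = 64.75
  green-stemmed cut-leaf: 259 × 1/4 = 64.75
  green-stemmed potato-leaf: 259 × 1/4 = 64.75
χ² = Σ (O − E)² / E
  purple-stemmed cut-leaf: (58 − 64.75)² / 64.75 = 0.7037
  purple-stemmed potato-leaf: (43 − 64.75)² / 64.75 = 7.3060
  green-stemmed cut-leaf: (97 − 64.75)² / 64.75 = 16.0627
  green-stemmed potato-leaf: (61 − 64.75)² / 64.75 = 0.2172
χ² = 0.7037 + 7.3060 + 16.0627 + 0.2172 = 24.2896 ≈ 24.290

24.290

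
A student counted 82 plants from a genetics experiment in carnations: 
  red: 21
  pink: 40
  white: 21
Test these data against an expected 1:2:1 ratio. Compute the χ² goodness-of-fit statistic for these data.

0.049

Expected counts for N = 82 under a 1:2:1 ratio (total parts = 4):
  red: 82 × 1/4 = 20.5
  pink: 82 × 2/4 = 41
  white: 82 × 1/4 = 20.5
χ² = Σ (O − E)² / E
  red: (21 − 20.5)² / 20.5 = 0.0122
  pink: (40 − 41)² / 41 = 0.0244
  white: (21 − 20.5)² / 20.5 = 0.0122
χ² = 0.0122 + 0.0244 + 0.0122 = 0.0488 ≈ 0.049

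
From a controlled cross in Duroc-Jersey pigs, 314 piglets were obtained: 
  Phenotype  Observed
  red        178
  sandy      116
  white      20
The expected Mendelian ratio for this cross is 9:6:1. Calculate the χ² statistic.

Under the 9:6:1 hypothesis (Σ ratio = 16, N = 314):
  red: 314 × 9/16 = 176.625
  sandy: 314 × 6/16 = 117.75
  white: 314 × 1/16 = 19.625
χ² = Σ (O − E)² / E
  red: (178 − 176.625)² / 176.625 = 0.0107
  sandy: (116 − 117.75)² / 117.75 = 0.0260
  white: (20 − 19.625)² / 19.625 = 0.0072
χ² = 0.0107 + 0.0260 + 0.0072 = 0.0439 ≈ 0.044

0.044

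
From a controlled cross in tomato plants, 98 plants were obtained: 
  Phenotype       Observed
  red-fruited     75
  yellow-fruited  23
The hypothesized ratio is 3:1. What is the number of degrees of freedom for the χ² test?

A goodness-of-fit test with 2 phenotype classes has df = 2 − 1 = 1.

1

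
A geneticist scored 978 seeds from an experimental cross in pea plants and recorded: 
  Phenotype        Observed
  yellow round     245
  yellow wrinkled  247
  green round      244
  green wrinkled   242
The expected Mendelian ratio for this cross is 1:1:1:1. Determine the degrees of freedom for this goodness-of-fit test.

A goodness-of-fit test with 4 phenotype classes has df = 4 − 1 = 3.

3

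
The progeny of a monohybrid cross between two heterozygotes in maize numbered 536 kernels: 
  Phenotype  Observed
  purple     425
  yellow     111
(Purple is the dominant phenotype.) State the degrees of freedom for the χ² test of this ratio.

1

For a monohybrid cross between heterozygotes with complete dominance, the expected phenotypic ratio is 3:1.
A goodness-of-fit test with 2 phenotype classes has df = 2 − 1 = 1.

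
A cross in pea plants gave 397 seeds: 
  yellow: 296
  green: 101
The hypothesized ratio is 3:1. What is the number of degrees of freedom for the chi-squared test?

1

A goodness-of-fit test with 2 phenotype classes has df = 2 − 1 = 1.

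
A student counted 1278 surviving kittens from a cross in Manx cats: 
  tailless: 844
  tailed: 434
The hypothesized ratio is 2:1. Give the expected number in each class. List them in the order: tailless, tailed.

852, 426

Under the 2:1 hypothesis (Σ ratio = 3, N = 1278):
  tailless: 1278 × 2/3 = 852
  tailed: 1278 × 1/3 = 426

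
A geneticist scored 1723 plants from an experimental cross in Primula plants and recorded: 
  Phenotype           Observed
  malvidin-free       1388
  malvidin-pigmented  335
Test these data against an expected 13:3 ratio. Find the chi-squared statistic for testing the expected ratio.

0.543

Expected counts for N = 1723 under a 13:3 ratio (total parts = 16):
  malvidin-free: 1723 × 13/16 = 1399.9375
  malvidin-pigmented: 1723 × 3/16 = 323.0625
χ² = Σ (O − E)² / E
  malvidin-free: (1388 − 1399.9375)² / 1399.9375 = 0.1018
  malvidin-pigmented: (335 − 323.0625)² / 323.0625 = 0.4411
χ² = 0.1018 + 0.4411 = 0.5429 ≈ 0.543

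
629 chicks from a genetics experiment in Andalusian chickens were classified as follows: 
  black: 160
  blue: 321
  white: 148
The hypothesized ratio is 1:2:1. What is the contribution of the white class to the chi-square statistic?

The 1:2:1 ratio has 4 parts, so with N = 629 the expected counts are:
  black: 629 × 1/4 = 157.25
  blue: 629 × 2/4 = 314.5
  white: 629 × 1/4 = 157.25
Contribution of white: (148 − 157.25)² / 157.25 = 0.5441

0.544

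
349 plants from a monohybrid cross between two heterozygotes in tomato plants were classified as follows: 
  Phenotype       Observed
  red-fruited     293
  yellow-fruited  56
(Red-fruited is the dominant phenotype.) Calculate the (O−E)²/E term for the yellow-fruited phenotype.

For a monohybrid cross between heterozygotes with complete dominance, the expected phenotypic ratio is 3:1.
Under the 3:1 hypothesis (Σ ratio = 4, N = 349):
  red-fruited: 349 × 3/4 = 261.75
  yellow-fruited: 349 × 1/4 = 87.25
Contribution of yellow-fruited: (56 − 87.25)² / 87.25 = 11.1927

11.193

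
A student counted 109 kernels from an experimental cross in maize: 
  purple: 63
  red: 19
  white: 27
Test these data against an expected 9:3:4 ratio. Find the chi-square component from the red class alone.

0.101

Total ratio parts = 16. Expected numbers out of 109:
  purple: 109 × 9/16 = 61.3125
  red: 109 × 3/16 = 20.4375
  white: 109 × 4/16 = 27.25
Contribution of red: (19 − 20.4375)² / 20.4375 = 0.1011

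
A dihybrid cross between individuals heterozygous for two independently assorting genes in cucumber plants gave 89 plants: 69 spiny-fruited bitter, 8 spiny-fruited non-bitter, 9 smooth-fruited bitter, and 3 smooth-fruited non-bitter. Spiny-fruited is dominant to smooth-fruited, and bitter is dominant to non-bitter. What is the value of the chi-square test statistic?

16.408

A dihybrid F₂ with independent assortment and complete dominance at both loci gives a 9:3:3:1 phenotypic ratio.
Under the 9:3:3:1 hypothesis (Σ ratio = 16, N = 89):
  spiny-fruited bitter: 89 × 9/16 = 50.0625
  spiny-fruited non-bitter: 89 × 3/16 = 16.6875
  smooth-fruited bitter: 89 × 3/16 = 16.6875
  smooth-fruited non-bitter: 89 × 1/16 = 5.5625
χ² = Σ (O − E)² / E
  spiny-fruited bitter: (69 − 50.0625)² / 50.0625 = 7.1636
  spiny-fruited non-bitter: (8 − 16.6875)² / 16.6875 = 4.5227
  smooth-fruited bitter: (9 − 16.6875)² / 16.6875 = 3.5414
  smooth-fruited non-bitter: (3 − 5.5625)² / 5.5625 = 1.1805
χ² = 7.1636 + 4.5227 + 3.5414 + 1.1805 = 16.4082 ≈ 16.408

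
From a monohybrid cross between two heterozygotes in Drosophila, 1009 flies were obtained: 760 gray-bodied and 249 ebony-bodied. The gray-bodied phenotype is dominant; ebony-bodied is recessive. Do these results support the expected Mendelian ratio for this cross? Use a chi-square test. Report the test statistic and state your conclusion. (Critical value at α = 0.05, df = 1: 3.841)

For a monohybrid cross between heterozygotes with complete dominance, the expected phenotypic ratio is 3:1.
Total ratio parts = 4. Expected numbers out of 1009:
  gray-bodied: 1009 × 3/4 = 756.75
  ebony-bodied: 1009 × 1/4 = 252.25
χ² = Σ (O − E)² / E
  gray-bodied: (760 − 756.75)² / 756.75 = 0.0140
  ebony-bodied: (249 − 252.25)² / 252.25 = 0.0419
χ² = 0.0140 + 0.0419 = 0.0559 ≈ 0.056
Degrees of freedom = 2 − 1 = 1; critical value at α = 0.05 is 3.841.
Since 0.056 < 3.841, we fail to reject the null hypothesis — the data are consistent with the 3:1 ratio.

0.056; consistent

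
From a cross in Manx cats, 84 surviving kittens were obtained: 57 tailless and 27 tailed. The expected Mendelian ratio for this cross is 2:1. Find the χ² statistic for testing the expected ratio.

Expected counts for N = 84 under a 2:1 ratio (total parts = 3):
  tailless: 84 × 2/3 = 56
  tailed: 84 × 1/3 = 28
χ² = Σ (O − E)² / E
  tailless: (57 − 56)² / 56 = 0.0179
  tailed: (27 − 28)² / 28 = 0.0357
χ² = 0.0179 + 0.0357 = 0.0536 ≈ 0.054

0.054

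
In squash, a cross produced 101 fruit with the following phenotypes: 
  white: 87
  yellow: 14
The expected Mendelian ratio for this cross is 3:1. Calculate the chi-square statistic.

6.683

Under the 3:1 hypothesis (Σ ratio = 4, N = 101):
  white: 101 × 3/4 = 75.75
  yellow: 101 × 1/4 = 25.25
χ² = Σ (O − E)² / E
  white: (87 − 75.75)² / 75.75 = 1.6708
  yellow: (14 − 25.25)² / 25.25 = 5.0124
χ² = 1.6708 + 5.0124 = 6.6832 ≈ 6.683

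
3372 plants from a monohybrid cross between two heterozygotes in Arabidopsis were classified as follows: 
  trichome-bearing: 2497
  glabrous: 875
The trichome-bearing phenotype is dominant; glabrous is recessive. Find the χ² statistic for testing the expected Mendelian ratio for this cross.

For a monohybrid cross between heterozygotes with complete dominance, the expected phenotypic ratio is 3:1.
Total ratio parts = 4. Expected numbers out of 3372:
  trichome-bearing: 3372 × 3/4 = 2529
  glabrous: 3372 × 1/4 = 843
χ² = Σ (O − E)² / E
  trichome-bearing: (2497 − 2529)² / 2529 = 0.4049
  glabrous: (875 − 843)² / 843 = 1.2147
χ² = 0.4049 + 1.2147 = 1.6196 ≈ 1.620

1.620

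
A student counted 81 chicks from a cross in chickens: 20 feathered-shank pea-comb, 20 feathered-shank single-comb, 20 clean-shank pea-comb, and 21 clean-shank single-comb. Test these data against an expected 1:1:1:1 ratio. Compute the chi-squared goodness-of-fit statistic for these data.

0.037

Expected counts for N = 81 under a 1:1:1:1 ratio (total parts = 4):
  feathered-shank pea-comb: 81 × 1/4 = 20.25
  feathered-shank single-comb: 81 × 1/4 = 20.25
  clean-shank pea-comb: 81 × 1/4 = 20.25
  clean-shank single-comb: 81 × 1/4 = 20.25
χ² = Σ (O − E)² / E
  feathered-shank pea-comb: (20 − 20.25)² / 20.25 = 0.0031
  feathered-shank single-comb: (20 − 20.25)² / 20.25 = 0.0031
  clean-shank pea-comb: (20 − 20.25)² / 20.25 = 0.0031
  clean-shank single-comb: (21 − 20.25)² / 20.25 = 0.0278
χ² = 0.0031 + 0.0031 + 0.0031 + 0.0278 = 0.0371 ≈ 0.037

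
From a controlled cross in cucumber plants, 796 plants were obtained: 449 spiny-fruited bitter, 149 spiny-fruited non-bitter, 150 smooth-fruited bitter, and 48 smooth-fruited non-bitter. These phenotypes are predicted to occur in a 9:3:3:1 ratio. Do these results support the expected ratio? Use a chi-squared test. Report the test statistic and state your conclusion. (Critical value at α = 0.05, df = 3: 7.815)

0.069; consistent

Under the 9:3:3:1 hypothesis (Σ ratio = 16, N = 796):
  spiny-fruited bitter: 796 × 9/16 = 447.75
  spiny-fruited non-bitter: 796 × 3/16 = 149.25
  smooth-fruited bitter: 796 × 3/16 = 149.25
  smooth-fruited non-bitter: 796 × 1/16 = 49.75
χ² = Σ (O − E)² / E
  spiny-fruited bitter: (449 − 447.75)² / 447.75 = 0.0035
  spiny-fruited non-bitter: (149 − 149.25)² / 149.25 = 0.0004
  smooth-fruited bitter: (150 − 149.25)² / 149.25 = 0.0038
  smooth-fruited non-bitter: (48 − 49.75)² / 49.75 = 0.0616
χ² = 0.0035 + 0.0004 + 0.0038 + 0.0616 = 0.0693 ≈ 0.069
Degrees of freedom = 4 − 1 = 3; critical value at α = 0.05 is 7.815.
Since 0.069 < 7.815, we fail to reject the null hypothesis — the data are consistent with the 9:3:3:1 ratio.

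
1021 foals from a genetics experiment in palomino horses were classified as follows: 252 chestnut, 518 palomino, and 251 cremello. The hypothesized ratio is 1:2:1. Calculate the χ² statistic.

0.222

The 1:2:1 ratio has 4 parts, so with N = 1021 the expected counts are:
  chestnut: 1021 × 1/4 = 255.25
  palomino: 1021 × 2/4 = 510.5
  cremello: 1021 × 1/4 = 255.25
χ² = Σ (O − E)² / E
  chestnut: (252 − 255.25)² / 255.25 = 0.0414
  palomino: (518 − 510.5)² / 510.5 = 0.1102
  cremello: (251 − 255.25)² / 255.25 = 0.0708
χ² = 0.0414 + 0.1102 + 0.0708 = 0.2224 ≈ 0.222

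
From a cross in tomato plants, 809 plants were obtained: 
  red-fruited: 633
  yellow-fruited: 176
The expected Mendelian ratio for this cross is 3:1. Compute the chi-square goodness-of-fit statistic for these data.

The 3:1 ratio has 4 parts, so with N = 809 the expected counts are:
  red-fruited: 809 × 3/4 = 606.75
  yellow-fruited: 809 × 1/4 = 202.25
χ² = Σ (O − E)² / E
  red-fruited: (633 − 606.75)² / 606.75 = 1.1357
  yellow-fruited: (176 − 202.25)² / 202.25 = 3.4070
χ² = 1.1357 + 3.4070 = 4.5427 ≈ 4.543

4.543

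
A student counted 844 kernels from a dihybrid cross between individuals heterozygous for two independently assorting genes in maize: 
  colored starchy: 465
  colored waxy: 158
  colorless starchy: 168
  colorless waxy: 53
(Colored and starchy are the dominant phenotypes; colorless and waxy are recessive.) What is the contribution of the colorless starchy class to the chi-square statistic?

A dihybrid F₂ with independent assortment and complete dominance at both loci gives a 9:3:3:1 phenotypic ratio.
Expected counts for N = 844 under a 9:3:3:1 ratio (total parts = 16):
  colored starchy: 844 × 9/16 = 474.75
  colored waxy: 844 × 3/16 = 158.25
  colorless starchy: 844 × 3/16 = 158.25
  colorless waxy: 844 × 1/16 = 52.75
Contribution of colorless starchy: (168 − 158.25)² / 158.25 = 0.6007

0.601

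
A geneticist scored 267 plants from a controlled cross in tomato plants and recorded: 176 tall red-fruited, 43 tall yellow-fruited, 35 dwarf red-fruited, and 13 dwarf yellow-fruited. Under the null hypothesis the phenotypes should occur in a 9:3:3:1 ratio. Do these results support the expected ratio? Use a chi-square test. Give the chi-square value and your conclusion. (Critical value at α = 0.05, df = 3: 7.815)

Under the 9:3:3:1 hypothesis (Σ ratio = 16, N = 267):
  tall red-fruited: 267 × 9/16 = 150.1875
  tall yellow-fruited: 267 × 3/16 = 50.0625
  dwarf red-fruited: 267 × 3/16 = 50.0625
  dwarf yellow-fruited: 267 × 1/16 = 16.6875
χ² = Σ (O − E)² / E
  tall red-fruited: (176 − 150.1875)² / 150.1875 = 4.4364
  tall yellow-fruited: (43 − 50.0625)² / 50.0625 = 0.9963
  dwarf red-fruited: (35 − 50.0625)² / 50.0625 = 4.5319
  dwarf yellow-fruited: (13 − 16.6875)² / 16.6875 = 0.8148
χ² = 4.4364 + 0.9963 + 4.5319 + 0.8148 = 10.7794 ≈ 10.779
Degrees of freedom = 4 − 1 = 3; critical value at α = 0.05 is 7.815.
Since 10.779 > 7.815, we reject the null hypothesis — the data do not fit the 9:3:3:1 ratio.

10.779; not consistent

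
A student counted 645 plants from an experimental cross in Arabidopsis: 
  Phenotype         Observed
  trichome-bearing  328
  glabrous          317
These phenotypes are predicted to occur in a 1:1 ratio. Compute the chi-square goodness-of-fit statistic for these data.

Total ratio parts = 2. Expected numbers out of 645:
  trichome-bearing: 645 × 1/2 = 322.5
  glabrous: 645 × 1/2 = 322.5
χ² = Σ (O − E)² / E
  trichome-bearing: (328 − 322.5)² / 322.5 = 0.0938
  glabrous: (317 − 322.5)² / 322.5 = 0.0938
χ² = 0.0938 + 0.0938 = 0.1876 ≈ 0.188

0.188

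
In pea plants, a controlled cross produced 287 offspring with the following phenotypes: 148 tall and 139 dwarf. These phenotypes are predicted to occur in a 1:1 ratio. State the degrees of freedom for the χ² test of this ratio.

1

A goodness-of-fit test with 2 phenotype classes has df = 2 − 1 = 1.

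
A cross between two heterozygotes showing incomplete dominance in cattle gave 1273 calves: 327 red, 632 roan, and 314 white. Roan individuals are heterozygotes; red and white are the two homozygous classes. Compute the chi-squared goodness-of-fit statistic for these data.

With incomplete dominance, a heterozygote × heterozygote cross gives a 1:2:1 phenotypic ratio.
Under the 1:2:1 hypothesis (Σ ratio = 4, N = 1273):
  red: 1273 × 1/4 = 318.25
  roan: 1273 × 2/4 = 636.5
  white: 1273 × 1/4 = 318.25
χ² = Σ (O − E)² / E
  red: (327 − 318.25)² / 318.25 = 0.2406
  roan: (632 − 636.5)² / 636.5 = 0.0318
  white: (314 − 318.25)² / 318.25 = 0.0568
χ² = 0.2406 + 0.0318 + 0.0568 = 0.3292 ≈ 0.329

0.329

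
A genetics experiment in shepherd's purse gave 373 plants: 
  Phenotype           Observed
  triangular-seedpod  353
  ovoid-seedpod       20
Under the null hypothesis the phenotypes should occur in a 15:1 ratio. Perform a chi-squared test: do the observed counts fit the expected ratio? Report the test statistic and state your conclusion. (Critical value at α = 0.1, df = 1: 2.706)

0.502; consistent

The 15:1 ratio has 16 parts, so with N = 373 the expected counts are:
  triangular-seedpod: 373 × 15/16 = 349.6875
  ovoid-seedpod: 373 × 1/16 = 23.3125
χ² = Σ (O − E)² / E
  triangular-seedpod: (353 − 349.6875)² / 349.6875 = 0.0314
  ovoid-seedpod: (20 − 23.3125)² / 23.3125 = 0.4707
χ² = 0.0314 + 0.4707 = 0.5021 ≈ 0.502
Degrees of freedom = 2 − 1 = 1; critical value at α = 0.1 is 2.706.
Since 0.502 < 2.706, we fail to reject the null hypothesis — the data are consistent with the 15:1 ratio.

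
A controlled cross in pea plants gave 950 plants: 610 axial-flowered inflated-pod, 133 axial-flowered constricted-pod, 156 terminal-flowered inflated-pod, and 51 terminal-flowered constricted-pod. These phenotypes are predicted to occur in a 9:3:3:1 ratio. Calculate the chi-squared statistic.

26.064

Under the 9:3:3:1 hypothesis (Σ ratio = 16, N = 950):
  axial-flowered inflated-pod: 950 × 9/16 = 534.375
  axial-flowered constricted-pod: 950 × 3/16 = 178.125
  terminal-flowered inflated-pod: 950 × 3/16 = 178.125
  terminal-flowered constricted-pod: 950 × 1/16 = 59.375
χ² = Σ (O − E)² / E
  axial-flowered inflated-pod: (610 − 534.375)² / 534.375 = 10.7025
  axial-flowered constricted-pod: (133 − 178.125)² / 178.125 = 11.4317
  terminal-flowered inflated-pod: (156 − 178.125)² / 178.125 = 2.7482
  terminal-flowered constricted-pod: (51 − 59.375)² / 59.375 = 1.1813
χ² = 10.7025 + 11.4317 + 2.7482 + 1.1813 = 26.0637 ≈ 26.064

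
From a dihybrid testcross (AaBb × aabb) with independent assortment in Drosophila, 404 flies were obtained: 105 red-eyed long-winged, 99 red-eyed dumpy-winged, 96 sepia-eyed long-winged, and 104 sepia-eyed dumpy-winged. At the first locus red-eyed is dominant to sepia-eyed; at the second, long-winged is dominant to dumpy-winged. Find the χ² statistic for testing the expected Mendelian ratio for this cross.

A dihybrid testcross with independent assortment gives a 1:1:1:1 ratio.
Total ratio parts = 4. Expected numbers out of 404:
  red-eyed long-winged: 404 × 1/4 = 101
  red-eyed dumpy-winged: 404 × 1/4 = 101
  sepia-eyed long-winged: 404 × 1/4 = 101
  sepia-eyed dumpy-winged: 404 × 1/4 = 101
χ² = Σ (O − E)² / E
  red-eyed long-winged: (105 − 101)² / 101 = 0.1584
  red-eyed dumpy-winged: (99 − 101)² / 101 = 0.0396
  sepia-eyed long-winged: (96 − 101)² / 101 = 0.2475
  sepia-eyed dumpy-winged: (104 − 101)² / 101 = 0.0891
χ² = 0.1584 + 0.0396 + 0.2475 + 0.0891 = 0.5346 ≈ 0.535

0.535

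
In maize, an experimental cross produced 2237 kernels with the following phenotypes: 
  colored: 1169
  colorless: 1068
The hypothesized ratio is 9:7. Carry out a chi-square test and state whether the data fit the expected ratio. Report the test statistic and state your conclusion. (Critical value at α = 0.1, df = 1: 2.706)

14.490; not consistent

Total ratio parts = 16. Expected numbers out of 2237:
  colored: 2237 × 9/16 = 1258.3125
  colorless: 2237 × 7/16 = 978.6875
χ² = Σ (O − E)² / E
  colored: (1169 − 1258.3125)² / 1258.3125 = 6.3392
  colorless: (1068 − 978.6875)² / 978.6875 = 8.1504
χ² = 6.3392 + 8.1504 = 14.4896 ≈ 14.490
Degrees of freedom = 2 − 1 = 1; critical value at α = 0.1 is 2.706.
Since 14.490 > 2.706, we reject the null hypothesis — the data do not fit the 9:7 ratio.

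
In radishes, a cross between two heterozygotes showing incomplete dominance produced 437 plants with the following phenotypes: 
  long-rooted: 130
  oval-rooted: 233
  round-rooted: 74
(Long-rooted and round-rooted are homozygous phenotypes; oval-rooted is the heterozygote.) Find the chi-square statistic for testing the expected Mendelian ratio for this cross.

16.277

With incomplete dominance, a heterozygote × heterozygote cross gives a 1:2:1 phenotypic ratio.
Expected counts for N = 437 under a 1:2:1 ratio (total parts = 4):
  long-rooted: 437 × 1/4 = 109.25
  oval-rooted: 437 × 2/4 = 218.5
  round-rooted: 437 × 1/4 = 109.25
χ² = Σ (O − E)² / E
  long-rooted: (130 − 109.25)² / 109.25 = 3.9411
  oval-rooted: (233 − 218.5)² / 218.5 = 0.9622
  round-rooted: (74 − 109.25)² / 109.25 = 11.3736
χ² = 3.9411 + 0.9622 + 11.3736 = 16.2769 ≈ 16.277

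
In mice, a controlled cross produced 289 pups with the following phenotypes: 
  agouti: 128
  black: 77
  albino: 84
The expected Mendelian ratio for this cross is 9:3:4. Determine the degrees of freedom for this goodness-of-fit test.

A goodness-of-fit test with 3 phenotype classes has df = 3 − 1 = 2.

2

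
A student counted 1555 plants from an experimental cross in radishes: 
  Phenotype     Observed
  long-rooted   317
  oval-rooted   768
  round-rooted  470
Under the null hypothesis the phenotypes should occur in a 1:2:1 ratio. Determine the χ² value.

Expected counts for N = 1555 under a 1:2:1 ratio (total parts = 4):
  long-rooted: 1555 × 1/4 = 388.75
  oval-rooted: 1555 × 2/4 = 777.5
  round-rooted: 1555 × 1/4 = 388.75
χ² = Σ (O − E)² / E
  long-rooted: (317 − 388.75)² / 388.75 = 13.2426
  oval-rooted: (768 − 777.5)² / 777.5 = 0.1161
  round-rooted: (470 − 388.75)² / 388.75 = 16.9815
χ² = 13.2426 + 0.1161 + 16.9815 = 30.3402 ≈ 30.340

30.340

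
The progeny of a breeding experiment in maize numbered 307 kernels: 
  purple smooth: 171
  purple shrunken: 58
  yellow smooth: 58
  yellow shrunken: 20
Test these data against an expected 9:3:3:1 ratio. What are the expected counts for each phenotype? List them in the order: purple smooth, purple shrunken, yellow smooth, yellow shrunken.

172.6875, 57.5625, 57.5625, 19.1875

Expected counts for N = 307 under a 9:3:3:1 ratio (total parts = 16):
  purple smooth: 307 × 9/16 = 172.6875
  purple shrunken: 307 × 3/16 = 57.5625
  yellow smooth: 307 × 3/16 = 57.5625
  yellow shrunken: 307 × 1/16 = 19.1875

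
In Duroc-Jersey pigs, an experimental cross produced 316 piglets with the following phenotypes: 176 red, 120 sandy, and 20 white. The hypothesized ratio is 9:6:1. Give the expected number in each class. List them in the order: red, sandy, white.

Expected counts for N = 316 under a 9:6:1 ratio (total parts = 16):
  red: 316 × 9/16 = 177.75
  sandy: 316 × 6/16 = 118.5
  white: 316 × 1/16 = 19.75

177.75, 118.5, 19.75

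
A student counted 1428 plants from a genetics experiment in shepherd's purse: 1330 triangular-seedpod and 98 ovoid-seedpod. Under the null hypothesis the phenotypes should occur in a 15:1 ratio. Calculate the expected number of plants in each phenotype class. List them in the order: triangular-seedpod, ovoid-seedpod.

Expected counts for N = 1428 under a 15:1 ratio (total parts = 16):
  triangular-seedpod: 1428 × 15/16 = 1338.75
  ovoid-seedpod: 1428 × 1/16 = 89.25

1338.75, 89.25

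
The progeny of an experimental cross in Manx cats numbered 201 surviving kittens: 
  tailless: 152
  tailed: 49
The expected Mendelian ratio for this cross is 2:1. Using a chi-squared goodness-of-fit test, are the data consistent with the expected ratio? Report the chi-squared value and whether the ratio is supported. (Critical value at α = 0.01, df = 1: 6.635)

The 2:1 ratio has 3 parts, so with N = 201 the expected counts are:
  tailless: 201 × 2/3 = 134
  tailed: 201 × 1/3 = 67
χ² = Σ (O − E)² / E
  tailless: (152 − 134)² / 134 = 2.4179
  tailed: (49 − 67)² / 67 = 4.8358
χ² = 2.4179 + 4.8358 = 7.2537 ≈ 7.254
Degrees of freedom = 2 − 1 = 1; critical value at α = 0.01 is 6.635.
Since 7.254 > 6.635, we reject the null hypothesis — the data do not fit the 2:1 ratio.

7.254; not consistent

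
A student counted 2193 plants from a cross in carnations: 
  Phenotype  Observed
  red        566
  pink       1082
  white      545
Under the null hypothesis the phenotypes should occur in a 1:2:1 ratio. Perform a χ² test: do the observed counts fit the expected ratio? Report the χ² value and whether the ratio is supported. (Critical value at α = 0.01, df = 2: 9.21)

Total ratio parts = 4. Expected numbers out of 2193:
  red: 2193 × 1/4 = 548.25
  pink: 2193 × 2/4 = 1096.5
  white: 2193 × 1/4 = 548.25
χ² = Σ (O − E)² / E
  red: (566 − 548.25)² / 548.25 = 0.5747
  pink: (1082 − 1096.5)² / 1096.5 = 0.1917
  white: (545 − 548.25)² / 548.25 = 0.0193
χ² = 0.5747 + 0.1917 + 0.0193 = 0.7857 ≈ 0.786
Degrees of freedom = 3 − 1 = 2; critical value at α = 0.01 is 9.21.
Since 0.786 < 9.21, we fail to reject the null hypothesis — the data are consistent with the 1:2:1 ratio.

0.786; consistent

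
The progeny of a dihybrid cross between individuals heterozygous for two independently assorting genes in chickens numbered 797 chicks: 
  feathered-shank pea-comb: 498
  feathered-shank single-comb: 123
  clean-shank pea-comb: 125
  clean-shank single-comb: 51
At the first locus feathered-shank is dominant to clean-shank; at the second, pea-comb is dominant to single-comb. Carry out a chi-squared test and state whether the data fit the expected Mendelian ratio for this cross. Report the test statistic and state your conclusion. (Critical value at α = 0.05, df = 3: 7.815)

14.209; not consistent

A dihybrid F₂ with independent assortment and complete dominance at both loci gives a 9:3:3:1 phenotypic ratio.
Total ratio parts = 16. Expected numbers out of 797:
  feathered-shank pea-comb: 797 × 9/16 = 448.3125
  feathered-shank single-comb: 797 × 3/16 = 149.4375
  clean-shank pea-comb: 797 × 3/16 = 149.4375
  clean-shank single-comb: 797 × 1/16 = 49.8125
χ² = Σ (O − E)² / E
  feathered-shank pea-comb: (498 − 448.3125)² / 448.3125 = 5.5070
  feathered-shank single-comb: (123 − 149.4375)² / 149.4375 = 4.6771
  clean-shank pea-comb: (125 − 149.4375)² / 149.4375 = 3.9963
  clean-shank single-comb: (51 − 49.8125)² / 49.8125 = 0.0283
χ² = 5.5070 + 4.6771 + 3.9963 + 0.0283 = 14.2087 ≈ 14.209
Degrees of freedom = 4 − 1 = 3; critical value at α = 0.05 is 7.815.
Since 14.209 > 7.815, we reject the null hypothesis — the data do not fit the 9:3:3:1 ratio.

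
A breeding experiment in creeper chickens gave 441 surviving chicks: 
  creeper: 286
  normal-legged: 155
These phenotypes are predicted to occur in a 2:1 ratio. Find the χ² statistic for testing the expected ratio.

0.653

The 2:1 ratio has 3 parts, so with N = 441 the expected counts are:
  creeper: 441 × 2/3 = 294
  normal-legged: 441 × 1/3 = 147
χ² = Σ (O − E)² / E
  creeper: (286 − 294)² / 294 = 0.2177
  normal-legged: (155 − 147)² / 147 = 0.4354
χ² = 0.2177 + 0.4354 = 0.6531 ≈ 0.653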